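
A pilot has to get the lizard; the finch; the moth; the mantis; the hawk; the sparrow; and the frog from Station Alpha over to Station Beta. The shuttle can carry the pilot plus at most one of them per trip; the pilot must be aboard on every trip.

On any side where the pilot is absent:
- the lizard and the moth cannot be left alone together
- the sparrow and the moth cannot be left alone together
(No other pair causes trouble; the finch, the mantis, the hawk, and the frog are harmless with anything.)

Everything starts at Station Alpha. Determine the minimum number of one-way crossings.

Counting alone: the pilot can take at most 1 across per trip to Station Beta, so moving all 7 needs at least 7 loaded trips out, with a return between consecutive ones — at least 13 crossings.
The safety rule pushes this higher. Following every safe sequence of crossings, the most of the 7 that can be at Station Beta as the shuttle arrives there on crossing 13 is 6 — never all 7.
So no plan with fewer than 15 crossings exists, and this one achieves 15:
1. Pilot goes to Station Beta with the moth.  [Station Alpha: the finch, the frog, the hawk, the lizard, the mantis, the sparrow | Station Beta: the moth]
2. Pilot goes back to Station Alpha alone.  [Station Alpha: the finch, the frog, the hawk, the lizard, the mantis, the sparrow | Station Beta: the moth]
3. Pilot goes to Station Beta with the lizard.  [Station Alpha: the finch, the frog, the hawk, the mantis, the sparrow | Station Beta: the lizard, the moth]
4. Pilot goes back to Station Alpha with the moth.  [Station Alpha: the finch, the frog, the hawk, the mantis, the moth, the sparrow | Station Beta: the lizard]
5. Pilot goes to Station Beta with the sparrow.  [Station Alpha: the finch, the frog, the hawk, the mantis, the moth | Station Beta: the lizard, the sparrow]
6. Pilot goes back to Station Alpha alone.  [Station Alpha: the finch, the frog, the hawk, the mantis, the moth | Station Beta: the lizard, the sparrow]
7. Pilot goes to Station Beta with the finch.  [Station Alpha: the frog, the hawk, the mantis, the moth | Station Beta: the finch, the lizard, the sparrow]
8. Pilot goes back to Station Alpha alone.  [Station Alpha: the frog, the hawk, the mantis, the moth | Station Beta: the finch, the lizard, the sparrow]
9. Pilot goes to Station Beta with the mantis.  [Station Alpha: the frog, the hawk, the moth | Station Beta: the finch, the lizard, the mantis, the sparrow]
10. Pilot goes back to Station Alpha alone.  [Station Alpha: the frog, the hawk, the moth | Station Beta: the finch, the lizard, the mantis, the sparrow]
11. Pilot goes to Station Beta with the hawk.  [Station Alpha: the frog, the moth | Station Beta: the finch, the hawk, the lizard, the mantis, the sparrow]
12. Pilot goes back to Station Alpha alone.  [Station Alpha: the frog, the moth | Station Beta: the finch, the hawk, the lizard, the mantis, the sparrow]
13. Pilot goes to Station Beta with the frog.  [Station Alpha: the moth | Station Beta: the finch, the frog, the hawk, the lizard, the mantis, the sparrow]
14. Pilot goes back to Station Alpha alone.  [Station Alpha: the moth | Station Beta: the finch, the frog, the hawk, the lizard, the mantis, the sparrow]
15. Pilot goes to Station Beta with the moth.  [Station Alpha: — | Station Beta: the finch, the frog, the hawk, the lizard, the mantis, the moth, the sparrow]

15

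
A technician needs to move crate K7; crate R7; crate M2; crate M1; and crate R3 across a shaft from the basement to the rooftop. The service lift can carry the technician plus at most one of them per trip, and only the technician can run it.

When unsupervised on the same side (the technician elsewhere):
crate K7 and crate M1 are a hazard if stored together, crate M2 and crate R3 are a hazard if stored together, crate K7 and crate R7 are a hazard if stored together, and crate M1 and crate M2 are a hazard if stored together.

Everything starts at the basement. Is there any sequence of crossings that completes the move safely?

No

Whatever the first load, the items left behind include a forbidden pair without the technician. No opening move is safe, so no plan exists.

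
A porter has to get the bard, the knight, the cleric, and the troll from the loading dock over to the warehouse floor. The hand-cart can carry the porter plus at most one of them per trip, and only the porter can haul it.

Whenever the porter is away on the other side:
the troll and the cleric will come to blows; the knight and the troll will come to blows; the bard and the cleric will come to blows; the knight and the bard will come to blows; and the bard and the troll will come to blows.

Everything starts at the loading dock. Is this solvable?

No

Whatever the first load, the items left behind include a forbidden pair without the porter. No opening move is safe, so no plan exists.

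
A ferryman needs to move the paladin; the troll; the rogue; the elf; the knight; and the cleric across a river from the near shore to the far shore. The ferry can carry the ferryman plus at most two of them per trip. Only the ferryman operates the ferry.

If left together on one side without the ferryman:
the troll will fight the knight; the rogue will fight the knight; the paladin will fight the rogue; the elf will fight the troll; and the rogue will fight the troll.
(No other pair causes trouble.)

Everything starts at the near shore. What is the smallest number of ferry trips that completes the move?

Counting alone: the ferryman can take at most 2 across per trip to the far shore, so moving all 6 needs at least 3 loaded trips out, with a return between consecutive ones — at least 5 crossings.
The safety rule pushes this higher. Following every safe sequence of crossings, the most of the 6 that can be at the far shore as the ferry arrives there on crossings 5, 7 is 4, 5 respectively — never all 6.
So no plan with fewer than 9 crossings exists, and this one achieves 9:
1. Ferryman goes to the far shore with the rogue and the troll.  [the near shore: the cleric, the elf, the knight, the paladin | the far shore: the rogue, the troll]
2. Ferryman goes back to the near shore with the troll.  [the near shore: the cleric, the elf, the knight, the paladin, the troll | the far shore: the rogue]
3. Ferryman goes to the far shore with the paladin and the troll.  [the near shore: the cleric, the elf, the knight | the far shore: the paladin, the rogue, the troll]
4. Ferryman goes back to the near shore with the rogue.  [the near shore: the cleric, the elf, the knight, the rogue | the far shore: the paladin, the troll]
5. Ferryman goes to the far shore with the cleric and the rogue.  [the near shore: the elf, the knight | the far shore: the cleric, the paladin, the rogue, the troll]
6. Ferryman goes back to the near shore with the rogue.  [the near shore: the elf, the knight, the rogue | the far shore: the cleric, the paladin, the troll]
7. Ferryman goes to the far shore with the elf and the knight.  [the near shore: the rogue | the far shore: the cleric, the elf, the knight, the paladin, the troll]
8. Ferryman goes back to the near shore with the troll.  [the near shore: the rogue, the troll | the far shore: the cleric, the elf, the knight, the paladin]
9. Ferryman goes to the far shore with the rogue and the troll.  [the near shore: — | the far shore: the cleric, the elf, the knight, the paladin, the rogue, the troll]

9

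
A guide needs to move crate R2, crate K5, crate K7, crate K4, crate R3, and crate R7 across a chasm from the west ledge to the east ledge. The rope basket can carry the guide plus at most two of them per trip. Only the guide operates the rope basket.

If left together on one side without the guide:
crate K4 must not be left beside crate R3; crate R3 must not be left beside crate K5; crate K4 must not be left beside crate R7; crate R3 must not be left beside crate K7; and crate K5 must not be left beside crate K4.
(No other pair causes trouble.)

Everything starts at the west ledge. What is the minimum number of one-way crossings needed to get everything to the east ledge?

Counting alone: the guide can take at most 2 across per trip to the east ledge, so moving all 6 needs at least 3 loaded trips out, with a return between consecutive ones — at least 5 crossings.
The safety rule pushes this higher. Following every safe sequence of crossings, the most of the 6 that can be at the east ledge as the rope basket arrives there on crossings 5, 7 is 4, 5 respectively — never all 6.
So no plan with fewer than 9 crossings exists, and this one achieves 9:
1. Guide goes to the east ledge with crate K4 and crate R3.  [the west ledge: crate K5, crate K7, crate R2, crate R7 | the east ledge: crate K4, crate R3]
2. Guide goes back to the west ledge with crate K4.  [the west ledge: crate K4, crate K5, crate K7, crate R2, crate R7 | the east ledge: crate R3]
3. Guide goes to the east ledge with crate K4 and crate R2.  [the west ledge: crate K5, crate K7, crate R7 | the east ledge: crate K4, crate R2, crate R3]
4. Guide goes back to the west ledge with crate K4.  [the west ledge: crate K4, crate K5, crate K7, crate R7 | the east ledge: crate R2, crate R3]
5. Guide goes to the east ledge with crate K5 and crate R7.  [the west ledge: crate K4, crate K7 | the east ledge: crate K5, crate R2, crate R3, crate R7]
6. Guide goes back to the west ledge with crate K5.  [the west ledge: crate K4, crate K5, crate K7 | the east ledge: crate R2, crate R3, crate R7]
7. Guide goes to the east ledge with crate K5 and crate K7.  [the west ledge: crate K4 | the east ledge: crate K5, crate K7, crate R2, crate R3, crate R7]
8. Guide goes back to the west ledge with crate R3.  [the west ledge: crate K4, crate R3 | the east ledge: crate K5, crate K7, crate R2, crate R7]
9. Guide goes to the east ledge with crate K4 and crate R3.  [the west ledge: — | the east ledge: crate K4, crate K5, crate K7, crate R2, crate R3, crate R7]

9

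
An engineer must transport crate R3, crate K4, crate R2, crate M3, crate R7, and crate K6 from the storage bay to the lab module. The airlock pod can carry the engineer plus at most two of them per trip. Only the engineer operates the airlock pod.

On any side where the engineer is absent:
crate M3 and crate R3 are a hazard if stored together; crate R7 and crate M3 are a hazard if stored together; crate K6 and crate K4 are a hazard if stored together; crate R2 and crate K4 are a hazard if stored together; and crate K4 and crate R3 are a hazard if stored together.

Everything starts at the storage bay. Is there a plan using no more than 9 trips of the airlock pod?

Yes — this plan uses 7 crossings (≤ 9):
1. Engineer goes to the lab module with crate K4 and crate M3.  [the storage bay: crate K6, crate R2, crate R3, crate R7 | the lab module: crate K4, crate M3]
2. Engineer goes back to the storage bay alone.  [the storage bay: crate K6, crate R2, crate R3, crate R7 | the lab module: crate K4, crate M3]
3. Engineer goes to the lab module with crate R2 and crate R3.  [the storage bay: crate K6, crate R7 | the lab module: crate K4, crate M3, crate R2, crate R3]
4. Engineer goes back to the storage bay with crate K4 and crate M3.  [the storage bay: crate K4, crate K6, crate M3, crate R7 | the lab module: crate R2, crate R3]
5. Engineer goes to the lab module with crate K6 and crate R7.  [the storage bay: crate K4, crate M3 | the lab module: crate K6, crate R2, crate R3, crate R7]
6. Engineer goes back to the storage bay alone.  [the storage bay: crate K4, crate M3 | the lab module: crate K6, crate R2, crate R3, crate R7]
7. Engineer goes to the lab module with crate K4 and crate M3.  [the storage bay: — | the lab module: crate K4, crate K6, crate M3, crate R2, crate R3, crate R7]

Yes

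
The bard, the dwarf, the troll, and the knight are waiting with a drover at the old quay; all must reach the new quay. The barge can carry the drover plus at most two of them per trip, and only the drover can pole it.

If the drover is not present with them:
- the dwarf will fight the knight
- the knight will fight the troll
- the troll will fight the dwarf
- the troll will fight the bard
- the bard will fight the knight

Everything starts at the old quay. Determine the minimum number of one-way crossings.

Counting alone: the drover can take at most 2 across per trip to the new quay, so moving all 4 needs at least 2 loaded trips out, with a return between consecutive ones — at least 3 crossings.
The safety rule pushes this higher. Following every safe sequence of crossings, the most of the 4 that can be at the new quay as the barge arrives there on crossing 3 is 3 — never all 4.
So no plan with fewer than 5 crossings exists, and this one achieves 5:
1. Drover goes to the new quay with the knight and the troll.  [the old quay: the bard, the dwarf | the new quay: the knight, the troll]
2. Drover goes back to the old quay with the troll.  [the old quay: the bard, the dwarf, the troll | the new quay: the knight]
3. Drover goes to the new quay with the bard and the dwarf.  [the old quay: the troll | the new quay: the bard, the dwarf, the knight]
4. Drover goes back to the old quay with the knight.  [the old quay: the knight, the troll | the new quay: the bard, the dwarf]
5. Drover goes to the new quay with the knight and the troll.  [the old quay: — | the new quay: the bard, the dwarf, the knight, the troll]

5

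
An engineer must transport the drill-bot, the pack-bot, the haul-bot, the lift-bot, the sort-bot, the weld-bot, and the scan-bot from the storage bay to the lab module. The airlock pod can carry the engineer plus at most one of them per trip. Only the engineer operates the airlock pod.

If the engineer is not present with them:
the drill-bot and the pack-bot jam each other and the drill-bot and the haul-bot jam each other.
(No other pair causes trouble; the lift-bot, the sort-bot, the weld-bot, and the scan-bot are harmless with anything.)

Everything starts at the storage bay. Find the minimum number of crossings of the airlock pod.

Counting alone: the engineer can take at most 1 across per trip to the lab module, so moving all 7 needs at least 7 loaded trips out, with a return between consecutive ones — at least 13 crossings.
The safety rule pushes this higher. Following every safe sequence of crossings, the most of the 7 that can be at the lab module as the airlock pod arrives there on crossing 13 is 6 — never all 7.
So no plan with fewer than 15 crossings exists, and this one achieves 15:
1. Engineer goes to the lab module with the drill-bot.  [the storage bay: the haul-bot, the lift-bot, the pack-bot, the scan-bot, the sort-bot, the weld-bot | the lab module: the drill-bot]
2. Engineer goes back to the storage bay alone.  [the storage bay: the haul-bot, the lift-bot, the pack-bot, the scan-bot, the sort-bot, the weld-bot | the lab module: the drill-bot]
3. Engineer goes to the lab module with the pack-bot.  [the storage bay: the haul-bot, the lift-bot, the scan-bot, the sort-bot, the weld-bot | the lab module: the drill-bot, the pack-bot]
4. Engineer goes back to the storage bay with the drill-bot.  [the storage bay: the drill-bot, the haul-bot, the lift-bot, the scan-bot, the sort-bot, the weld-bot | the lab module: the pack-bot]
5. Engineer goes to the lab module with the haul-bot.  [the storage bay: the drill-bot, the lift-bot, the scan-bot, the sort-bot, the weld-bot | the lab module: the haul-bot, the pack-bot]
6. Engineer goes back to the storage bay alone.  [the storage bay: the drill-bot, the lift-bot, the scan-bot, the sort-bot, the weld-bot | the lab module: the haul-bot, the pack-bot]
7. Engineer goes to the lab module with the lift-bot.  [the storage bay: the drill-bot, the scan-bot, the sort-bot, the weld-bot | the lab module: the haul-bot, the lift-bot, the pack-bot]
8. Engineer goes back to the storage bay alone.  [the storage bay: the drill-bot, the scan-bot, the sort-bot, the weld-bot | the lab module: the haul-bot, the lift-bot, the pack-bot]
9. Engineer goes to the lab module with the sort-bot.  [the storage bay: the drill-bot, the scan-bot, the weld-bot | the lab module: the haul-bot, the lift-bot, the pack-bot, the sort-bot]
10. Engineer goes back to the storage bay alone.  [the storage bay: the drill-bot, the scan-bot, the weld-bot | the lab module: the haul-bot, the lift-bot, the pack-bot, the sort-bot]
11. Engineer goes to the lab module with the weld-bot.  [the storage bay: the drill-bot, the scan-bot | the lab module: the haul-bot, the lift-bot, the pack-bot, the sort-bot, the weld-bot]
12. Engineer goes back to the storage bay alone.  [the storage bay: the drill-bot, the scan-bot | the lab module: the haul-bot, the lift-bot, the pack-bot, the sort-bot, the weld-bot]
13. Engineer goes to the lab module with the scan-bot.  [the storage bay: the drill-bot | the lab module: the haul-bot, the lift-bot, the pack-bot, the scan-bot, the sort-bot, the weld-bot]
14. Engineer goes back to the storage bay alone.  [the storage bay: the drill-bot | the lab module: the haul-bot, the lift-bot, the pack-bot, the scan-bot, the sort-bot, the weld-bot]
15. Engineer goes to the lab module with the drill-bot.  [the storage bay: — | the lab module: the drill-bot, the haul-bot, the lift-bot, the pack-bot, the scan-bot, the sort-bot, the weld-bot]

15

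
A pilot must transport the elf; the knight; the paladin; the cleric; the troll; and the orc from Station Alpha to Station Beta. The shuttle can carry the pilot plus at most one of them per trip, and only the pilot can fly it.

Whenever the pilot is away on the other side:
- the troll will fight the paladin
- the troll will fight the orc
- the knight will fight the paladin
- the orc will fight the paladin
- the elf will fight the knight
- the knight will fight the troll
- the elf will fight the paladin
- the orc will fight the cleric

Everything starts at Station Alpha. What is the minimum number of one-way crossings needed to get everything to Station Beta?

Whatever the first load, the items left behind include a forbidden pair without the pilot. No opening move is safe, so no plan exists.

impossible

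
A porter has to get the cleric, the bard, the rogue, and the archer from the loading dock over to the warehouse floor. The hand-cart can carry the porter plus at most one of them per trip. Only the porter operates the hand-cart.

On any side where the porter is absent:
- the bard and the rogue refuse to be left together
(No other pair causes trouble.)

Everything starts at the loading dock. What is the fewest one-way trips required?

Counting alone: the porter can take at most 1 across per trip to the warehouse floor, so moving all 4 needs at least 4 loaded trips out, with a return between consecutive ones — at least 7 crossings.
The plan below uses exactly 7 crossings, so it is optimal:
1. Porter goes to the warehouse floor with the bard.  [the loading dock: the archer, the cleric, the rogue | the warehouse floor: the bard]
2. Porter goes back to the loading dock alone.  [the loading dock: the archer, the cleric, the rogue | the warehouse floor: the bard]
3. Porter goes to the warehouse floor with the cleric.  [the loading dock: the archer, the rogue | the warehouse floor: the bard, the cleric]
4. Porter goes back to the loading dock alone.  [the loading dock: the archer, the rogue | the warehouse floor: the bard, the cleric]
5. Porter goes to the warehouse floor with the archer.  [the loading dock: the rogue | the warehouse floor: the archer, the bard, the cleric]
6. Porter goes back to the loading dock alone.  [the loading dock: the rogue | the warehouse floor: the archer, the bard, the cleric]
7. Porter goes to the warehouse floor with the rogue.  [the loading dock: — | the warehouse floor: the archer, the bard, the cleric, the rogue]

7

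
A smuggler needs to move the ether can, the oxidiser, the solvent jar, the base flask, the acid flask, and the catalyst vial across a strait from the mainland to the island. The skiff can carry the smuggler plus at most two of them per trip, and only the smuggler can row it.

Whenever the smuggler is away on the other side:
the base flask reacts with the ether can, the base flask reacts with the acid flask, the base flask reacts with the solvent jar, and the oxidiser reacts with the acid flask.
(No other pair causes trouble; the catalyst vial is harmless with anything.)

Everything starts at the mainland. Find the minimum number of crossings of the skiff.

Counting alone: the smuggler can take at most 2 across per trip to the island, so moving all 6 needs at least 3 loaded trips out, with a return between consecutive ones — at least 5 crossings.
The safety rule pushes this higher. Following every safe sequence of crossings, the most of the 6 that can be at the island as the skiff arrives there on crossing 5 is 5 — never all 6.
So no plan with fewer than 7 crossings exists, and this one achieves 7:
1. Smuggler goes to the island with the base flask and the oxidiser.  [the mainland: the acid flask, the catalyst vial, the ether can, the solvent jar | the island: the base flask, the oxidiser]
2. Smuggler goes back to the mainland alone.  [the mainland: the acid flask, the catalyst vial, the ether can, the solvent jar | the island: the base flask, the oxidiser]
3. Smuggler goes to the island with the catalyst vial.  [the mainland: the acid flask, the ether can, the solvent jar | the island: the base flask, the catalyst vial, the oxidiser]
4. Smuggler goes back to the mainland alone.  [the mainland: the acid flask, the ether can, the solvent jar | the island: the base flask, the catalyst vial, the oxidiser]
5. Smuggler goes to the island with the ether can and the solvent jar.  [the mainland: the acid flask | the island: the base flask, the catalyst vial, the ether can, the oxidiser, the solvent jar]
6. Smuggler goes back to the mainland with the base flask.  [the mainland: the acid flask, the base flask | the island: the catalyst vial, the ether can, the oxidiser, the solvent jar]
7. Smuggler goes to the island with the acid flask and the base flask.  [the mainland: — | the island: the acid flask, the base flask, the catalyst vial, the ether can, the oxidiser, the solvent jar]

7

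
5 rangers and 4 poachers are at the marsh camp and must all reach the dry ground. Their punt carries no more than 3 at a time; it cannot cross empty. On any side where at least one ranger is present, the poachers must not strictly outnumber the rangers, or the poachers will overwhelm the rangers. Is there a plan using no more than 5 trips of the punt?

Counting alone: each trip to the dry ground takes at most 3 across and each return brings at least 1 back, so after t trips out (and t−1 returns) at most 3t − (t−1) of the 9 are across; that first reaches 9 at t = 4, so at least 7 crossings are needed.
Since 5 < 7, 5 crossings cannot be enough. (The shortest complete plan in fact takes 7:)
1. 3 poachers → the dry ground.  (the marsh camp: 5R 1P; the dry ground: 0R 3P)
2. 1 poacher ← the marsh camp.  (the marsh camp: 5R 2P; the dry ground: 0R 2P)
3. 3 rangers → the dry ground.  (the marsh camp: 2R 2P; the dry ground: 3R 2P)
4. 1 ranger ← the marsh camp.  (the marsh camp: 3R 2P; the dry ground: 2R 2P)
5. 2 rangers and 1 poacher → the dry ground.  (the marsh camp: 1R 1P; the dry ground: 4R 3P)
6. 1 ranger ← the marsh camp.  (the marsh camp: 2R 1P; the dry ground: 3R 3P)
7. 2 rangers and 1 poacher → the dry ground.  (the marsh camp: 0R 0P; the dry ground: 5R 4P)

No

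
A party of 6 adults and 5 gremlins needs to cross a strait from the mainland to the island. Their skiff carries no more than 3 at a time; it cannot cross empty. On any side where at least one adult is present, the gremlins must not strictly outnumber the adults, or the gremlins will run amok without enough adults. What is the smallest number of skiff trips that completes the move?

9

Counting alone: each trip to the island takes at most 3 across and each return brings at least 1 back, so after t trips out (and t−1 returns) at most 3t − (t−1) of the 11 are across; that first reaches 11 at t = 5, so at least 9 crossings are needed.
The plan below uses exactly 9 crossings, so it is optimal:
1. 3 gremlins → the island.  (the mainland: 6A 2G; the island: 0A 3G)
2. 1 gremlin ← the mainland.  (the mainland: 6A 3G; the island: 0A 2G)
3. 3 adults → the island.  (the mainland: 3A 3G; the island: 3A 2G)
4. 1 adult ← the mainland.  (the mainland: 4A 3G; the island: 2A 2G)
5. 2 adults and 1 gremlin → the island.  (the mainland: 2A 2G; the island: 4A 3G)
6. 1 adult ← the mainland.  (the mainland: 3A 2G; the island: 3A 3G)
7. 2 adults and 1 gremlin → the island.  (the mainland: 1A 1G; the island: 5A 4G)
8. 1 adult ← the mainland.  (the mainland: 2A 1G; the island: 4A 4G)
9. 2 adults and 1 gremlin → the island.  (the mainland: 0A 0G; the island: 6A 5G)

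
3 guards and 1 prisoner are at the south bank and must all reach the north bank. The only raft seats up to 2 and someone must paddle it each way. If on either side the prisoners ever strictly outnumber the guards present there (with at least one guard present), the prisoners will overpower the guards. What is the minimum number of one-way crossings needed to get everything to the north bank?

Counting alone: each trip to the north bank takes at most 2 across and each return brings at least 1 back, so after t trips out (and t−1 returns) at most 2t − (t−1) of the 4 are across; that first reaches 4 at t = 3, so at least 5 crossings are needed.
The plan below uses exactly 5 crossings, so it is optimal:
1. 1 guard and 1 prisoner → the north bank.  (the south bank: 2G 0P; the north bank: 1G 1P)
2. 1 prisoner ← the south bank.  (the south bank: 2G 1P; the north bank: 1G 0P)
3. 1 guard and 1 prisoner → the north bank.  (the south bank: 1G 0P; the north bank: 2G 1P)
4. 1 prisoner ← the south bank.  (the south bank: 1G 1P; the north bank: 2G 0P)
5. 1 guard and 1 prisoner → the north bank.  (the south bank: 0G 0P; the north bank: 3G 1P)

5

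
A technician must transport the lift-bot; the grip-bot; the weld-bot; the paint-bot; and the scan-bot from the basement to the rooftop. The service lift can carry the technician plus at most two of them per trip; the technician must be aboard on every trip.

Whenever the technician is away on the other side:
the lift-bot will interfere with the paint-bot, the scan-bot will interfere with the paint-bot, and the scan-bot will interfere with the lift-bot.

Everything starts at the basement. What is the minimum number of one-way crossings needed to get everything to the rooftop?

Counting alone: the technician can take at most 2 across per trip to the rooftop, so moving all 5 needs at least 3 loaded trips out, with a return between consecutive ones — at least 5 crossings.
The safety rule pushes this higher. Following every safe sequence of crossings, the most of the 5 that can be at the rooftop as the service lift arrives there on crossing 5 is 4 — never all 5.
So no plan with fewer than 7 crossings exists, and this one achieves 7:
1. Technician goes to the rooftop with the lift-bot and the paint-bot.
2. Technician goes back to the basement with the lift-bot.
3. Technician goes to the rooftop with the grip-bot and the lift-bot.
4. Technician goes back to the basement with the lift-bot.
5. Technician goes to the rooftop with the lift-bot and the weld-bot.
6. Technician goes back to the basement with the lift-bot.
7. Technician goes to the rooftop with the lift-bot and the scan-bot.

7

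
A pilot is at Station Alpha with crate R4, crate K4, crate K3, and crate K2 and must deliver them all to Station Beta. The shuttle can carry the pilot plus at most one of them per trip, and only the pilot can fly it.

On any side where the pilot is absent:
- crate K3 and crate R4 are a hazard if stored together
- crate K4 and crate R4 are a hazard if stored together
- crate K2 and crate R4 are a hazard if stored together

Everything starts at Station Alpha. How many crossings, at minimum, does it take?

impossible

Following every safe sequence of crossings from the start, the most of the 4 that can be at Station Beta as the shuttle arrives there on crossings 1, 3 is 1, 2 respectively; the best ever achieved is 2 of 4.
From crossing 5 on, no configuration arises that was not already reachable earlier: only 9 distinct safe configurations (who is on which side, and where the shuttle is) can ever be reached, none of them has everyone across, and every continuation just revisits them. So no valid plan exists.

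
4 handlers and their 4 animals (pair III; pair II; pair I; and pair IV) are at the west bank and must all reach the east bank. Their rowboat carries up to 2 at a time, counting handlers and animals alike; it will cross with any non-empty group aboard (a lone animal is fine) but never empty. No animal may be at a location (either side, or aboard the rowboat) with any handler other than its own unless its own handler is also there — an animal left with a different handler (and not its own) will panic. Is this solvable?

Following every safe sequence of crossings from the start, the most of the 8 that can be at the east bank as the rowboat arrives there on crossings 1, 3, 5 is 2, 3, 4 respectively; the best ever achieved is 4 of 8.
From crossing 7 on, no configuration arises that was not already reachable earlier: only 44 distinct safe configurations (who is on which side, and where the rowboat is) can ever be reached, none of them has everyone across, and every continuation just revisits them. So no valid plan exists.

No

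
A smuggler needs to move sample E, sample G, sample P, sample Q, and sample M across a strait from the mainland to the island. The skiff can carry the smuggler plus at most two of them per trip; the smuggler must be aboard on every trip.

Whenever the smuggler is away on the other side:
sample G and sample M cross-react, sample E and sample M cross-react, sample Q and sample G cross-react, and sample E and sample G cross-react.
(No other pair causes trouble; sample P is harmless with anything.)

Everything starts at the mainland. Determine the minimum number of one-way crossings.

Counting alone: the smuggler can take at most 2 across per trip to the island, so moving all 5 needs at least 3 loaded trips out, with a return between consecutive ones — at least 5 crossings.
The safety rule pushes this higher. Following every safe sequence of crossings, the most of the 5 that can be at the island as the skiff arrives there on crossing 5 is 4 — never all 5.
So no plan with fewer than 7 crossings exists, and this one achieves 7:
1. Smuggler goes to the island with sample E and sample G.  [the mainland: sample M, sample P, sample Q | the island: sample E, sample G]
2. Smuggler goes back to the mainland with sample E.  [the mainland: sample E, sample M, sample P, sample Q | the island: sample G]
3. Smuggler goes to the island with sample E and sample P.  [the mainland: sample M, sample Q | the island: sample E, sample G, sample P]
4. Smuggler goes back to the mainland with sample E.  [the mainland: sample E, sample M, sample Q | the island: sample G, sample P]
5. Smuggler goes to the island with sample E and sample Q.  [the mainland: sample M | the island: sample E, sample G, sample P, sample Q]
6. Smuggler goes back to the mainland with sample G.  [the mainland: sample G, sample M | the island: sample E, sample P, sample Q]
7. Smuggler goes to the island with sample G and sample M.  [the mainland: — | the island: sample E, sample G, sample M, sample P, sample Q]

7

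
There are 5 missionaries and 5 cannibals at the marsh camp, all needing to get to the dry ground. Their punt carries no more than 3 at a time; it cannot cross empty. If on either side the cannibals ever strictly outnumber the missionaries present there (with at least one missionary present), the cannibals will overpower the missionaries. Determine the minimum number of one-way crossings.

Counting alone: each trip to the dry ground takes at most 3 across and each return brings at least 1 back, so after t trips out (and t−1 returns) at most 3t − (t−1) of the 10 are across; that first reaches 10 at t = 5, so at least 9 crossings are needed.
The safety rule pushes this higher. Following every safe sequence of crossings, the most of the 10 that can be at the dry ground as the punt arrives there on crossing 9 is 9 — never all 10.
So no plan with fewer than 11 crossings exists, and this one achieves 11:
1. 2 cannibals → the dry ground.  (the marsh camp: 5M 3C; the dry ground: 0M 2C)
2. 1 cannibal ← the marsh camp.  (the marsh camp: 5M 4C; the dry ground: 0M 1C)
3. 3 cannibals → the dry ground.  (the marsh camp: 5M 1C; the dry ground: 0M 4C)
4. 1 cannibal ← the marsh camp.  (the marsh camp: 5M 2C; the dry ground: 0M 3C)
5. 3 missionaries → the dry ground.  (the marsh camp: 2M 2C; the dry ground: 3M 3C)
6. 1 missionary and 1 cannibal ← the marsh camp.  (the marsh camp: 3M 3C; the dry ground: 2M 2C)
7. 3 missionaries → the dry ground.  (the marsh camp: 0M 3C; the dry ground: 5M 2C)
8. 1 cannibal ← the marsh camp.  (the marsh camp: 0M 4C; the dry ground: 5M 1C)
9. 2 cannibals → the dry ground.  (the marsh camp: 0M 2C; the dry ground: 5M 3C)
10. 1 cannibal ← the marsh camp.  (the marsh camp: 0M 3C; the dry ground: 5M 2C)
11. 3 cannibals → the dry ground.  (the marsh camp: 0M 0C; the dry ground: 5M 5C)

11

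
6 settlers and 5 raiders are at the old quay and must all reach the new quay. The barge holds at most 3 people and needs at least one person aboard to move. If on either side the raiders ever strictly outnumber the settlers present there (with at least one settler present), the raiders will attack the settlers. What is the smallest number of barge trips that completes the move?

9

Counting alone: each trip to the new quay takes at most 3 across and each return brings at least 1 back, so after t trips out (and t−1 returns) at most 3t − (t−1) of the 11 are across; that first reaches 11 at t = 5, so at least 9 crossings are needed.
The plan below uses exactly 9 crossings, so it is optimal:
1. 3 raiders → the new quay.  (the old quay: 6S 2R; the new quay: 0S 3R)
2. 1 raider ← the old quay.  (the old quay: 6S 3R; the new quay: 0S 2R)
3. 3 settlers → the new quay.  (the old quay: 3S 3R; the new quay: 3S 2R)
4. 1 settler ← the old quay.  (the old quay: 4S 3R; the new quay: 2S 2R)
5. 2 settlers and 1 raider → the new quay.  (the old quay: 2S 2R; the new quay: 4S 3R)
6. 1 settler ← the old quay.  (the old quay: 3S 2R; the new quay: 3S 3R)
7. 2 settlers and 1 raider → the new quay.  (the old quay: 1S 1R; the new quay: 5S 4R)
8. 1 settler ← the old quay.  (the old quay: 2S 1R; the new quay: 4S 4R)
9. 2 settlers and 1 raider → the new quay.  (the old quay: 0S 0R; the new quay: 6S 5R)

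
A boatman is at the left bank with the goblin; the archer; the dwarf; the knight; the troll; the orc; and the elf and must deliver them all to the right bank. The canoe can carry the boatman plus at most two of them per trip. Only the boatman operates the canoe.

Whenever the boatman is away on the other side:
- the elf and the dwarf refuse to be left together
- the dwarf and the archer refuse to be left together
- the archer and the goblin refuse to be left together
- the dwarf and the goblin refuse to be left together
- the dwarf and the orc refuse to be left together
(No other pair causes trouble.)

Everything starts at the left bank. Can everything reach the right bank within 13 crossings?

Yes

Yes — this plan uses 11 crossings (≤ 13):
1. Boatman goes to the right bank with the dwarf and the goblin.
2. Boatman goes back to the left bank with the goblin.
3. Boatman goes to the right bank with the goblin and the knight.
4. Boatman goes back to the left bank with the goblin.
5. Boatman goes to the right bank with the goblin and the troll.
6. Boatman goes back to the left bank with the goblin.
7. Boatman goes to the right bank with the goblin and the orc.
8. Boatman goes back to the left bank with the dwarf.
9. Boatman goes to the right bank with the archer and the elf.
10. Boatman goes back to the left bank with the goblin.
11. Boatman goes to the right bank with the dwarf and the goblin.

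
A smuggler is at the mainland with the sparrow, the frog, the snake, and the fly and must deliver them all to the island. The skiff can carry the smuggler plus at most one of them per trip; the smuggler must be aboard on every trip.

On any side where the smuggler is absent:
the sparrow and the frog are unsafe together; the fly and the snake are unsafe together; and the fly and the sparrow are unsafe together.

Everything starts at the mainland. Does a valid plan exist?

Whatever the first load, the items left behind include a forbidden pair without the smuggler. No opening move is safe, so no plan exists.

No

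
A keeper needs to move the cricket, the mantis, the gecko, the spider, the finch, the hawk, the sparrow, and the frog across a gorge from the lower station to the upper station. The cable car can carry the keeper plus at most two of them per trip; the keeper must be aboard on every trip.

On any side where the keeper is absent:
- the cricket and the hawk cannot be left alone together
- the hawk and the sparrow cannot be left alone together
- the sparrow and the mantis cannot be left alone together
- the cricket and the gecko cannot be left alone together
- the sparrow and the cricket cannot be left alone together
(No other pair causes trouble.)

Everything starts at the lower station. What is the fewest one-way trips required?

Counting alone: the keeper can take at most 2 across per trip to the upper station, so moving all 8 needs at least 4 loaded trips out, with a return between consecutive ones — at least 7 crossings.
The safety rule pushes this higher. Following every safe sequence of crossings, the most of the 8 that can be at the upper station as the cable car arrives there on crossings 7, 9, 11 is 5, 6, 7 respectively — never all 8.
So no plan with fewer than 13 crossings exists, and this one achieves 13:
1. Keeper goes to the upper station with the cricket and the sparrow.
2. Keeper goes back to the lower station with the cricket.
3. Keeper goes to the upper station with the cricket and the mantis.
4. Keeper goes back to the lower station with the sparrow.
5. Keeper goes to the upper station with the gecko and the hawk.
6. Keeper goes back to the lower station with the cricket.
7. Keeper goes to the upper station with the cricket and the spider.
8. Keeper goes back to the lower station with the cricket.
9. Keeper goes to the upper station with the cricket and the finch.
10. Keeper goes back to the lower station with the cricket.
11. Keeper goes to the upper station with the cricket and the frog.
12. Keeper goes back to the lower station with the cricket.
13. Keeper goes to the upper station with the cricket and the sparrow.

13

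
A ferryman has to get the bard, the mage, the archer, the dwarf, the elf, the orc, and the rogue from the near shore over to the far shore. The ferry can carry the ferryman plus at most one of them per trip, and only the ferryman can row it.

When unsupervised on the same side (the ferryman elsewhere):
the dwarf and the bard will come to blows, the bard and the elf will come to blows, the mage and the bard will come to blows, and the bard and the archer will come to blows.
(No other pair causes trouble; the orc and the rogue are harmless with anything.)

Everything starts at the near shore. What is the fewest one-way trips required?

impossible

Following every safe sequence of crossings from the start, the most of the 7 that can be at the far shore as the ferry arrives there on crossings 1, 3, 5, 7 is 1, 2, 3, 4 respectively; the best ever achieved is 4 of 7.
From crossing 9 on, no configuration arises that was not already reachable earlier: only 44 distinct safe configurations (who is on which side, and where the ferry is) can ever be reached, none of them has everyone across, and every continuation just revisits them. So no valid plan exists.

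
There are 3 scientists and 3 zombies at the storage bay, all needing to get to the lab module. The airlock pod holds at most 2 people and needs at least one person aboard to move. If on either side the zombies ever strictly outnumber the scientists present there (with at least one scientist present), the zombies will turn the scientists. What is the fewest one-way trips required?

Counting alone: each trip to the lab module takes at most 2 across and each return brings at least 1 back, so after t trips out (and t−1 returns) at most 2t − (t−1) of the 6 are across; that first reaches 6 at t = 5, so at least 9 crossings are needed.
The safety rule pushes this higher. Following every safe sequence of crossings, the most of the 6 that can be at the lab module as the airlock pod arrives there on crossing 9 is 5 — never all 6.
So no plan with fewer than 11 crossings exists, and this one achieves 11:
1. 2 zombies → the lab module.  (the storage bay: 3S 1Z; the lab module: 0S 2Z)
2. 1 zombie ← the storage bay.  (the storage bay: 3S 2Z; the lab module: 0S 1Z)
3. 2 zombies → the lab module.  (the storage bay: 3S 0Z; the lab module: 0S 3Z)
4. 1 zombie ← the storage bay.  (the storage bay: 3S 1Z; the lab module: 0S 2Z)
5. 2 scientists → the lab module.  (the storage bay: 1S 1Z; the lab module: 2S 2Z)
6. 1 scientist and 1 zombie ← the storage bay.  (the storage bay: 2S 2Z; the lab module: 1S 1Z)
7. 2 scientists → the lab module.  (the storage bay: 0S 2Z; the lab module: 3S 1Z)
8. 1 zombie ← the storage bay.  (the storage bay: 0S 3Z; the lab module: 3S 0Z)
9. 2 zombies → the lab module.  (the storage bay: 0S 1Z; the lab module: 3S 2Z)
10. 1 zombie ← the storage bay.  (the storage bay: 0S 2Z; the lab module: 3S 1Z)
11. 2 zombies → the lab module.  (the storage bay: 0S 0Z; the lab module: 3S 3Z)

11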